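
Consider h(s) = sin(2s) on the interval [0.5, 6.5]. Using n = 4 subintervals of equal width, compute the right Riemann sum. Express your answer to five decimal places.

Δs = (6.5 − 0.5)/4 = 1.5.
Right endpoints: 2, 3.5, 5, 6.5.
h(2) ≈ -0.75680, h(3.5) ≈ 0.65699, h(5) ≈ -0.54402, h(6.5) ≈ 0.42017.
Sum = Δs · [h(2) + h(3.5) + h(5) + h(6.5)].
Sum ≈ -0.33550.

-0.33550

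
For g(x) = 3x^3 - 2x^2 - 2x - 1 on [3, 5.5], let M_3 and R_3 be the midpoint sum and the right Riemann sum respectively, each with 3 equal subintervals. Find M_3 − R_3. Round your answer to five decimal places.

M_3 ≈ 503.6357060.
R_3 ≈ 673.7962963.
M_3 − R_3 ≈ -170.16059.

-170.16059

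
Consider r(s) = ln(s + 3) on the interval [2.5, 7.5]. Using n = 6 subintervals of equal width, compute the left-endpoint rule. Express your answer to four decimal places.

Δs = (7.5 − 2.5)/6 = 5/6.
Left endpoints: 2.5, 10/3, 25/6, 5, 35/6, 20/3.
r(2.5) ≈ 1.7047, r(10/3) ≈ 1.8458, r(25/6) ≈ 1.9694, r(5) ≈ 2.0794, r(35/6) ≈ 2.1785, r(20/3) ≈ 2.2687.
Sum = Δs · [r(2.5) + r(10/3) + r(25/6) + ...].
Sum ≈ 10.0389.

10.0389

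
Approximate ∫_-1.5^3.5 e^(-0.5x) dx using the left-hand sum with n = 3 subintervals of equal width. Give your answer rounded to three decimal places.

Δx = (3.5 − (-1.5))/3 = 5/3.
Left endpoints: -1.5, 1/6, 11/6.
f(-1.5) ≈ 2.117, f(1/6) ≈ 0.920, f(11/6) ≈ 0.400.
Sum = Δx · [f(-1.5) + f(1/6) + f(11/6)].
Sum ≈ 5.728.

5.728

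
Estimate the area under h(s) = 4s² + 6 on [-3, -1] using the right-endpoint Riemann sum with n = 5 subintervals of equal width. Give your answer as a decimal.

40.48

Δs = (-1 − (-3))/5 = 0.4.
Right endpoints: -2.6, -2.2, -1.8, -1.4, -1.
h(-2.6) = 33.04, h(-2.2) = 25.36, h(-1.8) = 18.96, h(-1.4) = 13.84, h(-1) = 10.
Sum = Δs · [h(-2.6) + h(-2.2) + h(-1.8) + h(-1.4) + h(-1)].
Sum = 40.48.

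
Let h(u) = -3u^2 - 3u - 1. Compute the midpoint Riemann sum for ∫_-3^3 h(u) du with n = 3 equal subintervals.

Δu = (3 − (-3))/3 = 2.
Midpoints: -2, 0, 2.
h(-2) = -7, h(0) = -1, h(2) = -19.
Sum = Δu · [h(-2) + h(0) + h(2)].
Sum = -54.

-54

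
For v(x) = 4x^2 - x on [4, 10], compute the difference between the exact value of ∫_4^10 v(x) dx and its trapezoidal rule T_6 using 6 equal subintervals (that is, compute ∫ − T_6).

Exact integral: ∫_4^10 v(x) dx = 1206.
T_6 = 1210.
Error = 1206 − 1210 = -4.

-4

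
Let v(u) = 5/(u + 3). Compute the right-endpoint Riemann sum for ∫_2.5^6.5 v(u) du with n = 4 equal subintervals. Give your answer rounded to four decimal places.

2.5504

Δu = (6.5 − 2.5)/4 = 1.
Right endpoints: 3.5, 4.5, 5.5, 6.5.
v(3.5) = 10/13, v(4.5) = 2/3, v(5.5) = 10/17, v(6.5) = 10/19.
Sum = Δu · [v(3.5) + v(4.5) + v(5.5) + v(6.5)].
Sum ≈ 2.5504.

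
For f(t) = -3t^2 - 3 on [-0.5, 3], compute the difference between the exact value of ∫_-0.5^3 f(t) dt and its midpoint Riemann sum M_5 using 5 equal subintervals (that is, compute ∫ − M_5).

Exact integral: ∫_-0.5^3 f(t) dt = -37.625.
M_5 = -37.19625.
Error = -37.625 − (-37.19625) = -0.42875.

-0.42875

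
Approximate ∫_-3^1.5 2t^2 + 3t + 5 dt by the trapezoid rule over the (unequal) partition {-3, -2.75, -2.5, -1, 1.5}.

Subinterval widths: 0.25, 0.25, 1.5, 2.5.
f(-3) = 14, f(-2.75) = 11.875, f(-2.5) = 10, f(-1) = 4, f(1.5) = 14.
On each subinterval the trapezoid contributes (Δt_i/2)·[f(t_{i-1}) + f(t_i)].
Sum = 38.96875.

38.96875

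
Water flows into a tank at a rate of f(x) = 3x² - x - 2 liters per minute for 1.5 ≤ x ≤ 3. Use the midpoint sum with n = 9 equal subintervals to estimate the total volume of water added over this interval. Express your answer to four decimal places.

Δx = (3 − 1.5)/9 = 1/6.
Midpoints: 19/12, 1.75, 23/12, 25/12, 2.25, 29/12, 31/12, 2.75, 35/12.
f(19/12) = 3.9375, f(1.75) = 5.4375, f(23/12) = 341/48, f(25/12) = 8.9375, f(2.25) = 10.9375, f(29/12) = 629/48, f(31/12) = 15.4375, f(2.75) = 17.9375, f(35/12) = 989/48.
Sum = Δx · [f(19/12) + f(1.75) + f(23/12) + ...].
Sum ≈ 17.2396.

17.2396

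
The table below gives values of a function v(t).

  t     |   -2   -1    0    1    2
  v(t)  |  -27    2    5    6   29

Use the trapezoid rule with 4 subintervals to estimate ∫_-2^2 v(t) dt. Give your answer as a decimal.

14

Δt = 1.
T_4 = (1/2)·[(-27) + 2·2 + 2·5 + 2·6 + 29] = 14.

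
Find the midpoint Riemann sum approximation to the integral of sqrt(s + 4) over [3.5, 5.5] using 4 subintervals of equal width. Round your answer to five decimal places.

5.82779

Δs = (5.5 − 3.5)/4 = 0.5.
Midpoints: 3.75, 4.25, 4.75, 5.25.
f(3.75) ≈ 2.78388, f(4.25) ≈ 2.87228, f(4.75) ≈ 2.95804, f(5.25) ≈ 3.04138.
Sum = Δs · [f(3.75) + f(4.25) + f(4.75) + f(5.25)].
Sum ≈ 5.82779.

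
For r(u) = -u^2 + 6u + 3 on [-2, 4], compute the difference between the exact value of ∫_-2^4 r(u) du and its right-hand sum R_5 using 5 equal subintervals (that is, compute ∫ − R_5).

-12.96

Exact integral: ∫_-2^4 r(u) du = 30.
R_5 = 42.96.
Error = 30 − 42.96 = -12.96.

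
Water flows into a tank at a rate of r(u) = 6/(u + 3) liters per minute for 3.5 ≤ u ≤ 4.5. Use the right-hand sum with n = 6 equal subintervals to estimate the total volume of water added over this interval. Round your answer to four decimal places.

Δu = (4.5 − 3.5)/6 = 1/6.
Right endpoints: 11/3, 23/6, 4, 25/6, 13/3, 4.5.
r(11/3) = 0.9, r(23/6) = 36/41, r(4) = 6/7, r(25/6) = 36/43, r(13/3) = 9/11, r(4.5) = 0.8.
Sum = Δu · [r(11/3) + r(23/6) + r(4) + ...].
Sum ≈ 0.8484.

0.8484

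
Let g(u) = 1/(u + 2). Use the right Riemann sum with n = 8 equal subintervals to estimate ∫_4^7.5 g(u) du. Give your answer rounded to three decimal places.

0.446

Δu = (7.5 − 4)/8 = 0.4375.
Right endpoints: 4.4375, 4.875, 5.3125, 5.75, 6.1875, 6.625, 7.0625, 7.5.
g(4.4375) = 16/103, g(4.875) = 8/55, g(5.3125) = 16/117, g(5.75) = 4/31, g(6.1875) = 16/131, g(6.625) = 8/69, g(7.0625) = 16/145, g(7.5) = 2/19.
Sum = Δu · [g(4.4375) + g(4.875) + g(5.3125) + ...].
Sum ≈ 0.446.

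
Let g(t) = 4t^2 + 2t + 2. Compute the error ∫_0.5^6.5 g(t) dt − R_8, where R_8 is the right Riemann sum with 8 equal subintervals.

-69.75

Exact integral: ∫_0.5^6.5 g(t) dt = 420.
R_8 = 489.75.
Error = 420 − 489.75 = -69.75.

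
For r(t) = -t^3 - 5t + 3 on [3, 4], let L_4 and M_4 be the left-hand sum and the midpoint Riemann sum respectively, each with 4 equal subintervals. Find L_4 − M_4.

5.0859375

L_4 = -53.109375.
M_4 = -58.1953125.
L_4 − M_4 = 5.0859375.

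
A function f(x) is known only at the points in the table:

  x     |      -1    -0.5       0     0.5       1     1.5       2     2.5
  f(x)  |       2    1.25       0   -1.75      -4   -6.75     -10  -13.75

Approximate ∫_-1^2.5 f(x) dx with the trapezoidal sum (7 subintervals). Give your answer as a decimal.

-13.5625

Δx = 0.5.
T_7 = (0.5/2)·[2 + 2·1.25 + 2·0 + 2·(-1.75) + 2·(-4) + 2·(-6.75) + 2·(-10) + (-13.75)] = -13.5625.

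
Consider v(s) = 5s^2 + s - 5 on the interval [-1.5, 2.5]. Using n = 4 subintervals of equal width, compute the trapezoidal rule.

17

Δs = (2.5 − (-1.5))/4 = 1.
v(-1.5) = 4.75, v(-0.5) = -4.25, v(0.5) = -3.25, v(1.5) = 7.75, v(2.5) = 28.75.
T_4 = (Δs/2)·[v(s_0) + 2v(s_1) + 2v(s_2) + 2v(s_3) + v(s_4)].
Sum = 17.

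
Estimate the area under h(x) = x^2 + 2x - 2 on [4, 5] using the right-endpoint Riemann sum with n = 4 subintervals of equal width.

28.71875

Δx = (5 − 4)/4 = 0.25.
Right endpoints: 4.25, 4.5, 4.75, 5.
h(4.25) = 24.5625, h(4.5) = 27.25, h(4.75) = 30.0625, h(5) = 33.
Sum = Δx · [h(4.25) + h(4.5) + h(4.75) + h(5)].
Sum = 28.71875.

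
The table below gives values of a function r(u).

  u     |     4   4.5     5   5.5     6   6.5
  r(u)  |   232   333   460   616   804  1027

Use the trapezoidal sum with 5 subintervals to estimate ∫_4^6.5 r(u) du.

1421.25

Δu = 0.5.
T_5 = (0.5/2)·[232 + 2·333 + 2·460 + 2·616 + 2·804 + 1027] = 1421.25.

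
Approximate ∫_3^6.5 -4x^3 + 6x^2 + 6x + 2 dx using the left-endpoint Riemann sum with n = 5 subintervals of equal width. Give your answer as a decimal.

Δx = (6.5 − 3)/5 = 0.7.
Left endpoints: 3, 3.7, 4.4, 5.1, 5.8.
f(3) = -34, f(3.7) = -96.272, f(4.4) = -196.176, f(5.1) = -341.944, f(5.8) = -541.808.
Sum = Δx · [f(3) + f(3.7) + f(4.4) + f(5.1) + f(5.8)].
Sum = -847.14.

-847.14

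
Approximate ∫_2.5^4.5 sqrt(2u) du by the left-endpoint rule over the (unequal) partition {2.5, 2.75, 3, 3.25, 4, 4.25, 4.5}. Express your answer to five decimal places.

Subinterval widths: 0.25, 0.25, 0.25, 0.75, 0.25, 0.25.
Left endpoints: 2.5, 2.75, 3, 3.25, 4, 4.25.
f(2.5) ≈ 2.23607, f(2.75) ≈ 2.34521, f(3) ≈ 2.44949, f(3.25) ≈ 2.54951, f(4) ≈ 2.82843, f(4.25) ≈ 2.91548.
Sum = Σ Δu_i · f(u_i).
Sum ≈ 5.10580.

5.10580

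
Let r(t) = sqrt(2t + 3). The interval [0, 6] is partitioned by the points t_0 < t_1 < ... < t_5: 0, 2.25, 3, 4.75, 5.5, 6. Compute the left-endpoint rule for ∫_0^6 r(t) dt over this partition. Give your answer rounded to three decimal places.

15.724

Subinterval widths: 2.25, 0.75, 1.75, 0.75, 0.5.
Left endpoints: 0, 2.25, 3, 4.75, 5.5.
r(0) ≈ 1.732, r(2.25) ≈ 2.739, r(3) ≈ 3.000, r(4.75) ≈ 3.536, r(5.5) ≈ 3.742.
Sum = Σ Δt_i · r(t_i).
Sum ≈ 15.724.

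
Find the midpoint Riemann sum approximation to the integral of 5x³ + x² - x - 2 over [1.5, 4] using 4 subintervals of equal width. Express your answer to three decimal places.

318.567

Δx = (4 − 1.5)/4 = 0.625.
Midpoints: 1.8125, 2.4375, 3.0625, 3.6875.
f(1.8125) = 119785/4096, f(2.4375) = 302755/4096, f(3.0625) = 605925/4096, f(3.6875) = 1059295/4096.
Sum = Δx · [f(1.8125) + f(2.4375) + f(3.0625) + f(3.6875)].
Sum ≈ 318.567.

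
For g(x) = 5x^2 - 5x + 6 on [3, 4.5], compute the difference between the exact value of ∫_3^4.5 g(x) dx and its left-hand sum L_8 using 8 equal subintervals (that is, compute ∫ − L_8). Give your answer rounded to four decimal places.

Exact integral: ∫_3^4.5 g(x) dx = 87.75.
L_8 ≈ 83.223633.
Error ≈ 87.75 − 83.223633 ≈ 4.5264.

4.5264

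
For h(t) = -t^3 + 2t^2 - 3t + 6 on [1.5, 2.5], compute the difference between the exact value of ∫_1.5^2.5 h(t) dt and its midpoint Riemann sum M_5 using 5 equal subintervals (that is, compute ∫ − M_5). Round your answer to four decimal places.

Exact integral: ∫_1.5^2.5 h(t) dt ≈ -0.333333.
M_5 = -0.32.
Error ≈ -0.333333 − (-0.32) ≈ -0.0133.

-0.0133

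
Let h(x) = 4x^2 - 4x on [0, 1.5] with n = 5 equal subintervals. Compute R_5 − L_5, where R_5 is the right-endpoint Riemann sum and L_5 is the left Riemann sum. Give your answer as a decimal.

R_5 = 0.54.
L_5 = -0.36.
R_5 − L_5 = 0.9.

0.9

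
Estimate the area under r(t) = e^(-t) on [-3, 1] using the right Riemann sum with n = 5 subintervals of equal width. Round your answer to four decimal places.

12.8712

Δt = (1 − (-3))/5 = 0.8.
Right endpoints: -2.2, -1.4, -0.6, 0.2, 1.
r(-2.2) ≈ 9.0250, r(-1.4) ≈ 4.0552, r(-0.6) ≈ 1.8221, r(0.2) ≈ 0.8187, r(1) ≈ 0.3679.
Sum = Δt · [r(-2.2) + r(-1.4) + r(-0.6) + r(0.2) + r(1)].
Sum ≈ 12.8712.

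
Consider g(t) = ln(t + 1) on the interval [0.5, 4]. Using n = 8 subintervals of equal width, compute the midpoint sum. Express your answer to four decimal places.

Δt = (4 − 0.5)/8 = 0.4375.
Midpoints: 0.71875, 1.15625, 1.59375, 2.03125, 2.46875, 2.90625, 3.34375, 3.78125.
g(0.71875) ≈ 0.5416, g(1.15625) ≈ 0.7684, g(1.59375) ≈ 0.9531, g(2.03125) ≈ 1.1090, g(2.46875) ≈ 1.2438, g(2.90625) ≈ 1.3626, g(3.34375) ≈ 1.4687, g(3.78125) ≈ 1.5647.
Sum = Δt · [g(0.71875) + g(1.15625) + g(1.59375) + ...].
Sum ≈ 3.9427.

3.9427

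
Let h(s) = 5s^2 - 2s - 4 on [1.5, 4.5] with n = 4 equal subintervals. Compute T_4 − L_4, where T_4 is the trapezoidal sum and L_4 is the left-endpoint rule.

T_4 = 117.65625.
L_4 = 86.15625.
T_4 − L_4 = 31.5.

31.5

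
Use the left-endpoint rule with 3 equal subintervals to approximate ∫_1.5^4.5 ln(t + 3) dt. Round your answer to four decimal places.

Δt = (4.5 − 1.5)/3 = 1.
Left endpoints: 1.5, 2.5, 3.5.
f(1.5) ≈ 1.5041, f(2.5) ≈ 1.7047, f(3.5) ≈ 1.8718.
Sum = Δt · [f(1.5) + f(2.5) + f(3.5)].
Sum ≈ 5.0806.

5.0806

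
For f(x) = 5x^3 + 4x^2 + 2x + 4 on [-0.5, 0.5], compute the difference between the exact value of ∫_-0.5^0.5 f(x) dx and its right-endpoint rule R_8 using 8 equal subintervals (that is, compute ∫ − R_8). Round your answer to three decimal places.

Exact integral: ∫_-0.5^0.5 f(x) dx ≈ 4.33333.
R_8 = 4.546875.
Error ≈ 4.33333 − 4.546875 ≈ -0.214.

-0.214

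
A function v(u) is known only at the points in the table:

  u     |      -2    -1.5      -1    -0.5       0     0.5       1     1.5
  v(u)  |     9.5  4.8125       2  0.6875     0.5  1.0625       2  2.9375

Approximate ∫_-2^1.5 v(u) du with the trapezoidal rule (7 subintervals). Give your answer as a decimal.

Δu = 0.5.
T_7 = (0.5/2)·[9.5 + 2·4.8125 + 2·2 + 2·0.6875 + 2·0.5 + 2·1.0625 + 2·2 + 2.9375] = 8.640625.

8.640625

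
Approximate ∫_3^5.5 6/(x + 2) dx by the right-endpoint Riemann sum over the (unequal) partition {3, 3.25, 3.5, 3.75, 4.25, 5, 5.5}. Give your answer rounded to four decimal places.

Subinterval widths: 0.25, 0.25, 0.25, 0.5, 0.75, 0.5.
Right endpoints: 3.25, 3.5, 3.75, 4.25, 5, 5.5.
f(3.25) = 8/7, f(3.5) = 12/11, f(3.75) = 24/23, f(4.25) = 0.96, f(5) = 6/7, f(5.5) = 0.8.
Sum = Σ Δx_i · f(x_i).
Sum ≈ 2.3422.

2.3422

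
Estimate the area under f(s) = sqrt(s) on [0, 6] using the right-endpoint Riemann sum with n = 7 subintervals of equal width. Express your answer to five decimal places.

10.69526

Δs = (6 − 0)/7 = 6/7.
Right endpoints: 6/7, 12/7, 18/7, 24/7, 30/7, 36/7, 6.
f(6/7) ≈ 0.92582, f(12/7) ≈ 1.30931, f(18/7) ≈ 1.60357, f(24/7) ≈ 1.85164, f(30/7) ≈ 2.07020, f(36/7) ≈ 2.26779, f(6) ≈ 2.44949.
Sum = Δs · [f(6/7) + f(12/7) + f(18/7) + ...].
Sum ≈ 10.69526.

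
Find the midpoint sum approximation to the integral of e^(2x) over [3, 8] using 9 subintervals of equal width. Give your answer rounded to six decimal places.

4222281.476623

Δx = (8 − 3)/9 = 5/9.
Midpoints: 59/18, 23/6, 79/18, 89/18, 5.5, 109/18, 119/18, 43/6, 139/18.
f(59/18) ≈ 703.139674, f(23/6) ≈ 2135.949733, f(79/18) ≈ 6488.442380, f(89/18) ≈ 19710.147604, f(5.5) ≈ 59874.141715, f(109/18) ≈ 181881.582940, f(119/18) ≈ 552507.464242, f(43/6) ≈ 1678369.481442, f(139/18) ≈ 5098436.308192.
Sum = Δx · [f(59/18) + f(23/6) + f(79/18) + ...].
Sum ≈ 4222281.476623.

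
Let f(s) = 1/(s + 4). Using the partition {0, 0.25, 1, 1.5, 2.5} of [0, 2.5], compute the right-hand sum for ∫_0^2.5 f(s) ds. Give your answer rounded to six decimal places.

Subinterval widths: 0.25, 0.75, 0.5, 1.
Right endpoints: 0.25, 1, 1.5, 2.5.
f(0.25) = 4/17, f(1) = 0.2, f(1.5) = 2/11, f(2.5) = 2/13.
Sum = Σ Δs_i · f(s_i).
Sum ≈ 0.453579.

0.453579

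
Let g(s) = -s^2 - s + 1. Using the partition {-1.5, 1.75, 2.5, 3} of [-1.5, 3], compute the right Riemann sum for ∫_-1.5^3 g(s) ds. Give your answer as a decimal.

-23.703125

Subinterval widths: 3.25, 0.75, 0.5.
Right endpoints: 1.75, 2.5, 3.
g(1.75) = -3.8125, g(2.5) = -7.75, g(3) = -11.
Sum = Σ Δs_i · g(s_i).
Sum = -23.703125.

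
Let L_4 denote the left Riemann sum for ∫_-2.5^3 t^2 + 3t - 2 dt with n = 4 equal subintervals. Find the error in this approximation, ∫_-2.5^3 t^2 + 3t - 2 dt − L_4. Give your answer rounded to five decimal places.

11.50130

Exact integral: ∫_-2.5^3 f(t) dt ≈ 7.3333333.
L_4 = -4.16796875.
Error ≈ 7.3333333 − (-4.16796875) ≈ 11.50130.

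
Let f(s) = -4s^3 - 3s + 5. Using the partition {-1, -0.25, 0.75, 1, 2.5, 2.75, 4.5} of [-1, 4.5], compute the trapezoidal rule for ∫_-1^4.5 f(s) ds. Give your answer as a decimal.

-461.1875

Subinterval widths: 0.75, 1, 0.25, 1.5, 0.25, 1.75.
f(-1) = 12, f(-0.25) = 5.8125, f(0.75) = 1.0625, f(1) = -2, f(2.5) = -65, f(2.75) = -86.4375, f(4.5) = -373.
On each subinterval the trapezoid contributes (Δs_i/2)·[f(s_{i-1}) + f(s_i)].
Sum = -461.1875.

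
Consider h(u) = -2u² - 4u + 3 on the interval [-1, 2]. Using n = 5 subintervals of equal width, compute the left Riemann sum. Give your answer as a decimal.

Δu = (2 − (-1))/5 = 0.6.
Left endpoints: -1, -0.4, 0.2, 0.8, 1.4.
h(-1) = 5, h(-0.4) = 4.28, h(0.2) = 2.12, h(0.8) = -1.48, h(1.4) = -6.52.
Sum = Δu · [h(-1) + h(-0.4) + h(0.2) + h(0.8) + h(1.4)].
Sum = 2.04.

2.04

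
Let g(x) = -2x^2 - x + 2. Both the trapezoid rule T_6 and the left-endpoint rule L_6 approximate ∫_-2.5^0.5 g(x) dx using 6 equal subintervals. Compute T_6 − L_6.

2.25

T_6 = -1.75.
L_6 = -4.
T_6 − L_6 = 2.25.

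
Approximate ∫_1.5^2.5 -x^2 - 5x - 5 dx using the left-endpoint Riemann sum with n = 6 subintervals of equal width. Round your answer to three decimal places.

Δx = (2.5 − 1.5)/6 = 1/6.
Left endpoints: 1.5, 5/3, 11/6, 2, 13/6, 7/3.
f(1.5) = -14.75, f(5/3) = -145/9, f(11/6) = -631/36, f(2) = -19, f(13/6) = -739/36, f(7/3) = -199/9.
Sum = Δx · [f(1.5) + f(5/3) + f(11/6) + ...].
Sum ≈ -18.338.

-18.338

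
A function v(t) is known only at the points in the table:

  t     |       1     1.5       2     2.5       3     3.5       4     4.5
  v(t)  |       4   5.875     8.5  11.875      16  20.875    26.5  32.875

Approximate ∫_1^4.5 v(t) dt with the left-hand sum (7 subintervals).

46.8125

Δt = 0.5.
Sum = 0.5·[4 + 5.875 + 8.5 + 11.875 + 16 + 20.875 + 26.5] = 46.8125.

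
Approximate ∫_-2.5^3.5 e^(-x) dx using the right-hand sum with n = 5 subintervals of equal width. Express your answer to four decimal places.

6.2854

Δx = (3.5 − (-2.5))/5 = 1.2.
Right endpoints: -1.3, -0.1, 1.1, 2.3, 3.5.
f(-1.3) ≈ 3.6693, f(-0.1) ≈ 1.1052, f(1.1) ≈ 0.3329, f(2.3) ≈ 0.1003, f(3.5) ≈ 0.0302.
Sum = Δx · [f(-1.3) + f(-0.1) + f(1.1) + f(2.3) + f(3.5)].
Sum ≈ 6.2854.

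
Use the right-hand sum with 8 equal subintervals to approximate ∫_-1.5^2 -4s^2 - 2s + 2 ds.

-13.42578125

Δs = (2 − (-1.5))/8 = 0.4375.
Right endpoints: -1.0625, -0.625, -0.1875, 0.25, 0.6875, 1.125, 1.5625, 2.
f(-1.0625) = -0.390625, f(-0.625) = 1.6875, f(-0.1875) = 2.234375, f(0.25) = 1.25, f(0.6875) = -1.265625, f(1.125) = -5.3125, f(1.5625) = -10.890625, f(2) = -18.
Sum = Δs · [f(-1.0625) + f(-0.625) + f(-0.1875) + ...].
Sum = -13.42578125.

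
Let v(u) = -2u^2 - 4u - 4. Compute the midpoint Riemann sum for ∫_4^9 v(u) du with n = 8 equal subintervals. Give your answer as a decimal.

-593.0078125

Δu = (9 − 4)/8 = 0.625.
Midpoints: 4.3125, 4.9375, 5.5625, 6.1875, 6.8125, 7.4375, 8.0625, 8.6875.
v(4.3125) = -58.4453125, v(4.9375) = -72.5078125, v(5.5625) = -88.1328125, v(6.1875) = -105.3203125, v(6.8125) = -124.0703125, v(7.4375) = -144.3828125, v(8.0625) = -166.2578125, v(8.6875) = -189.6953125.
Sum = Δu · [v(4.3125) + v(4.9375) + v(5.5625) + ...].
Sum = -593.0078125.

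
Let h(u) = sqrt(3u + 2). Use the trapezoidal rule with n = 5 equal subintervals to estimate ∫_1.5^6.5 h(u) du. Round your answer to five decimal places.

18.44907

Δu = (6.5 − 1.5)/5 = 1.
h(1.5) ≈ 2.54951, h(2.5) ≈ 3.08221, h(3.5) ≈ 3.53553, h(4.5) ≈ 3.93700, h(5.5) ≈ 4.30116, h(6.5) ≈ 4.63681.
T_5 = (Δu/2)·[h(u_0) + 2h(u_1) + ... + 2h(u_{4}) + h(u_5)].
Sum ≈ 18.44907.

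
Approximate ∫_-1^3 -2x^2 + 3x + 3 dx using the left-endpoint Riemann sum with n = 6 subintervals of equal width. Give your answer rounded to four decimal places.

Δx = (3 − (-1))/6 = 2/3.
Left endpoints: -1, -1/3, 1/3, 1, 5/3, 7/3.
f(-1) = -2, f(-1/3) = 16/9, f(1/3) = 34/9, f(1) = 4, f(5/3) = 22/9, f(7/3) = -8/9.
Sum = Δx · [f(-1) + f(-1/3) + f(1/3) + ...].
Sum ≈ 6.0741.

6.0741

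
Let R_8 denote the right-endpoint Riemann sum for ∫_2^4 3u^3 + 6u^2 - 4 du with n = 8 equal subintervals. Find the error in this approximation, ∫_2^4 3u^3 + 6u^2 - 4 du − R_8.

Exact integral: ∫_2^4 f(u) du = 284.
R_8 = 314.6875.
Error = 284 − 314.6875 = -30.6875.

-30.6875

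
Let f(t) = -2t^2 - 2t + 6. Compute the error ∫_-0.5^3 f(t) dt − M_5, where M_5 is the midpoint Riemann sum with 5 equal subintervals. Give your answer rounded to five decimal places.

Exact integral: ∫_-0.5^3 f(t) dt ≈ -5.8333333.
M_5 = -5.5475.
Error ≈ -5.8333333 − (-5.5475) ≈ -0.28583.

-0.28583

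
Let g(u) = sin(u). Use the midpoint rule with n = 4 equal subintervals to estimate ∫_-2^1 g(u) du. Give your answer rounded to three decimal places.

Δu = (1 − (-2))/4 = 0.75.
Midpoints: -1.625, -0.875, -0.125, 0.625.
g(-1.625) ≈ -0.999, g(-0.875) ≈ -0.768, g(-0.125) ≈ -0.125, g(0.625) ≈ 0.585.
Sum = Δu · [g(-1.625) + g(-0.875) + g(-0.125) + g(0.625)].
Sum ≈ -0.979.

-0.979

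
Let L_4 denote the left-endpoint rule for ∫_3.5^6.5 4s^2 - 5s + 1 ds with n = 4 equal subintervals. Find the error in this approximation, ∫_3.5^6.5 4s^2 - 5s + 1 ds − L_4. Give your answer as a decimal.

Exact integral: ∫_3.5^6.5 f(s) ds = 237.
L_4 = 198.75.
Error = 237 − 198.75 = 38.25.

38.25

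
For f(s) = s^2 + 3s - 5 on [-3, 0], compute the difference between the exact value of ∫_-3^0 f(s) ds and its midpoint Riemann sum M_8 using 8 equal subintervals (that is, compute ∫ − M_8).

0.03515625

Exact integral: ∫_-3^0 f(s) ds = -19.5.
M_8 = -19.53515625.
Error = -19.5 − (-19.53515625) = 0.03515625.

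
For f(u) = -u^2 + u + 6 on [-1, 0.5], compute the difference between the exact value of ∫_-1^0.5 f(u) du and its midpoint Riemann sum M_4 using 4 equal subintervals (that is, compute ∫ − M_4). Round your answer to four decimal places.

-0.0176

Exact integral: ∫_-1^0.5 f(u) du = 8.25.
M_4 ≈ 8.267578.
Error ≈ 8.25 − 8.267578 ≈ -0.0176.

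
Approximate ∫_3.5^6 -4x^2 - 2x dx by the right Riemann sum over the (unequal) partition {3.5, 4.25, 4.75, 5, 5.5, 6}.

Subinterval widths: 0.75, 0.5, 0.25, 0.5, 0.5.
Right endpoints: 4.25, 4.75, 5, 5.5, 6.
f(4.25) = -80.75, f(4.75) = -99.75, f(5) = -110, f(5.5) = -132, f(6) = -156.
Sum = Σ Δx_i · f(x_i).
Sum = -281.9375.

-281.9375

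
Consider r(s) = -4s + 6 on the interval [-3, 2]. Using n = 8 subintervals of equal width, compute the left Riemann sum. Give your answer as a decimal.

Δs = (2 − (-3))/8 = 0.625.
Left endpoints: -3, -2.375, -1.75, -1.125, -0.5, 0.125, 0.75, 1.375.
r(-3) = 18, r(-2.375) = 15.5, r(-1.75) = 13, r(-1.125) = 10.5, r(-0.5) = 8, r(0.125) = 5.5, r(0.75) = 3, r(1.375) = 0.5.
Sum = Δs · [r(-3) + r(-2.375) + r(-1.75) + ...].
Sum = 46.25.

46.25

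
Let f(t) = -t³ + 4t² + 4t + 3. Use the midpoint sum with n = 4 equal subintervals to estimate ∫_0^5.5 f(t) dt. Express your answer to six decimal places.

73.750488

Δt = (5.5 − 0)/4 = 1.375.
Midpoints: 0.6875, 2.0625, 3.4375, 4.8125.
f(0.6875) = 29965/4096, f(2.0625) = 79839/4096, f(3.4375) = 95833/4096, f(4.8125) = 14059/4096.
Sum = Δt · [f(0.6875) + f(2.0625) + f(3.4375) + f(4.8125)].
Sum ≈ 73.750488.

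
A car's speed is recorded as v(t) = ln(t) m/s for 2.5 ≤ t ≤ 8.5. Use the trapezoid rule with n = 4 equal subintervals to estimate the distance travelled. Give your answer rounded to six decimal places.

Δt = (8.5 − 2.5)/4 = 1.5.
v(2.5) ≈ 0.916291, v(4) ≈ 1.386294, v(5.5) ≈ 1.704748, v(7) ≈ 1.945910, v(8.5) ≈ 2.140066.
T_4 = (Δt/2)·[v(t_0) + 2v(t_1) + 2v(t_2) + 2v(t_3) + v(t_4)].
Sum ≈ 9.847697.

9.847697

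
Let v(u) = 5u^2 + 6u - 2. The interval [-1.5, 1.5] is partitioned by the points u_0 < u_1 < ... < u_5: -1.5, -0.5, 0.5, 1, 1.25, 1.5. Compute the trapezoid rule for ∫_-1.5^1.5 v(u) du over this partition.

7.046875

Subinterval widths: 1, 1, 0.5, 0.25, 0.25.
v(-1.5) = 0.25, v(-0.5) = -3.75, v(0.5) = 2.25, v(1) = 9, v(1.25) = 13.3125, v(1.5) = 18.25.
On each subinterval the trapezoid contributes (Δu_i/2)·[v(u_{i-1}) + v(u_i)].
Sum = 7.046875.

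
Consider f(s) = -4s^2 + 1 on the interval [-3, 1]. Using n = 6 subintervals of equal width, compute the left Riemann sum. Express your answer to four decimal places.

-45.1852

Δs = (1 − (-3))/6 = 2/3.
Left endpoints: -3, -7/3, -5/3, -1, -1/3, 1/3.
f(-3) = -35, f(-7/3) = -187/9, f(-5/3) = -91/9, f(-1) = -3, f(-1/3) = 5/9, f(1/3) = 5/9.
Sum = Δs · [f(-3) + f(-7/3) + f(-5/3) + ...].
Sum ≈ -45.1852.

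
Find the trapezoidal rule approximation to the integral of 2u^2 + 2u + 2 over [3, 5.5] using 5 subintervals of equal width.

Δu = (5.5 − 3)/5 = 0.5.
f(3) = 26, f(3.5) = 33.5, f(4) = 42, f(4.5) = 51.5, f(5) = 62, f(5.5) = 73.5.
T_5 = (Δu/2)·[f(u_0) + 2f(u_1) + ... + 2f(u_{4}) + f(u_5)].
Sum = 119.375.

119.375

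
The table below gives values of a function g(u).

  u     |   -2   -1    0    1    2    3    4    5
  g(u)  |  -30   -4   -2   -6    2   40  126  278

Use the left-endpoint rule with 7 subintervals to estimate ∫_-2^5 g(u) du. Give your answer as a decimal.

126

Δu = 1.
Sum = 1·[(-30) + (-4) + (-2) + (-6) + 2 + 40 + 126] = 126.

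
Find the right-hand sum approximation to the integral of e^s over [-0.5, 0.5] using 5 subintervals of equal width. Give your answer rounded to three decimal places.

Δs = (0.5 − (-0.5))/5 = 0.2.
Right endpoints: -0.3, -0.1, 0.1, 0.3, 0.5.
f(-0.3) ≈ 0.741, f(-0.1) ≈ 0.905, f(0.1) ≈ 1.105, f(0.3) ≈ 1.350, f(0.5) ≈ 1.649.
Sum = Δs · [f(-0.3) + f(-0.1) + f(0.1) + f(0.3) + f(0.5)].
Sum ≈ 1.150.

1.150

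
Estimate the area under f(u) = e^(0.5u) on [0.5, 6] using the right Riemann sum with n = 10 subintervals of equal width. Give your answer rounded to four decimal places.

Δu = (6 − 0.5)/10 = 0.55.
Right endpoints: 1.05, 1.6, 2.15, 2.7, 3.25, 3.8, 4.35, 4.9, 5.45, 6.
f(1.05) ≈ 1.6905, f(1.6) ≈ 2.2255, f(2.15) ≈ 2.9300, f(2.7) ≈ 3.8574, f(3.25) ≈ 5.0784, f(3.8) ≈ 6.6859, f(4.35) ≈ 8.8022, f(4.9) ≈ 11.5883, f(5.45) ≈ 15.2564, f(6) ≈ 20.0855.
Sum = Δu · [f(1.05) + f(1.6) + f(2.15) + ...].
Sum ≈ 43.0101.

43.0101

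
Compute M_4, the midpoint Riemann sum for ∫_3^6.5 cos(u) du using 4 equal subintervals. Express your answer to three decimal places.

Δu = (6.5 − 3)/4 = 0.875.
Midpoints: 3.4375, 4.3125, 5.1875, 6.0625.
f(3.4375) ≈ -0.957, f(4.3125) ≈ -0.389, f(5.1875) ≈ 0.457, f(6.0625) ≈ 0.976.
Sum = Δu · [f(3.4375) + f(4.3125) + f(5.1875) + f(6.0625)].
Sum ≈ 0.076.

0.076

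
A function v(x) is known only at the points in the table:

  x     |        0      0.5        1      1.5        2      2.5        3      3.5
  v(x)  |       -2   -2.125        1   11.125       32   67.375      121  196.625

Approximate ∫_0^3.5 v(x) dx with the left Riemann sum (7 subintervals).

114.1875

Δx = 0.5.
Sum = 0.5·[(-2) + (-2.125) + 1 + 11.125 + 32 + 67.375 + 121] = 114.1875.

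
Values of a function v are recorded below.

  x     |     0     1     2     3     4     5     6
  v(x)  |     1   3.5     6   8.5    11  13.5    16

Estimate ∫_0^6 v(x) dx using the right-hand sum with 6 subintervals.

58.5

Δx = 1.
Sum = 1·[3.5 + 6 + 8.5 + 11 + 13.5 + 16] = 58.5.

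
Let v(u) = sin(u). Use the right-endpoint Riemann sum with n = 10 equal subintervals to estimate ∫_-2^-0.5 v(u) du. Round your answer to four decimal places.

-1.2591

Δu = (-0.5 − (-2))/10 = 0.15.
Right endpoints: -1.85, -1.7, -1.55, -1.4, -1.25, -1.1, -0.95, -0.8, -0.65, -0.5.
v(-1.85) ≈ -0.9613, v(-1.7) ≈ -0.9917, v(-1.55) ≈ -0.9998, v(-1.4) ≈ -0.9854, v(-1.25) ≈ -0.9490, v(-1.1) ≈ -0.8912, v(-0.95) ≈ -0.8134, v(-0.8) ≈ -0.7174, v(-0.65) ≈ -0.6052, v(-0.5) ≈ -0.4794.
Sum = Δu · [v(-1.85) + v(-1.7) + v(-1.55) + ...].
Sum ≈ -1.2591.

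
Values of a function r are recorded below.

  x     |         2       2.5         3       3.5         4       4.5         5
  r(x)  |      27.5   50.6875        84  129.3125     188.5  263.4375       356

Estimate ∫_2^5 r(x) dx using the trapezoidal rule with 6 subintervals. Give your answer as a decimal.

453.84375

Δx = 0.5.
T_6 = (0.5/2)·[27.5 + 2·50.6875 + 2·84 + 2·129.3125 + 2·188.5 + 2·263.4375 + 356] = 453.84375.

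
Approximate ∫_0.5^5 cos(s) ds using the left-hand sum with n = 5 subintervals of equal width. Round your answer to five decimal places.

Δs = (5 − 0.5)/5 = 0.9.
Left endpoints: 0.5, 1.4, 2.3, 3.2, 4.1.
f(0.5) ≈ 0.87758, f(1.4) ≈ 0.16997, f(2.3) ≈ -0.66628, f(3.2) ≈ -0.99829, f(4.1) ≈ -0.57482.
Sum = Δs · [f(0.5) + f(1.4) + f(2.3) + f(3.2) + f(4.1)].
Sum ≈ -1.07266.

-1.07266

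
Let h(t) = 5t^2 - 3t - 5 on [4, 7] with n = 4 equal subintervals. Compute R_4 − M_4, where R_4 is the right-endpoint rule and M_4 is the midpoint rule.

60.609375

R_4 = 460.40625.
M_4 = 399.796875.
R_4 − M_4 = 60.609375.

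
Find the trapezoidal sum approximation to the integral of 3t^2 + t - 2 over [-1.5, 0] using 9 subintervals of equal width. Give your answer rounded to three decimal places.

-0.729

Δt = (0 − (-1.5))/9 = 1/6.
f(-1.5) = 3.25, f(-4/3) = 2, f(-7/6) = 11/12, f(-1) = 0, f(-5/6) = -0.75, f(-2/3) = -4/3, f(-0.5) = -1.75, f(-1/3) = -2, f(-1/6) = -25/12, f(0) = -2.
T_9 = (Δt/2)·[f(t_0) + 2f(t_1) + ... + 2f(t_{8}) + f(t_9)].
Sum ≈ -0.729.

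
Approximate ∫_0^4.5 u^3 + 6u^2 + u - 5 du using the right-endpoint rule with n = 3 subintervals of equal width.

Δu = (4.5 − 0)/3 = 1.5.
Right endpoints: 1.5, 3, 4.5.
f(1.5) = 13.375, f(3) = 79, f(4.5) = 212.125.
Sum = Δu · [f(1.5) + f(3) + f(4.5)].
Sum = 456.75.

456.75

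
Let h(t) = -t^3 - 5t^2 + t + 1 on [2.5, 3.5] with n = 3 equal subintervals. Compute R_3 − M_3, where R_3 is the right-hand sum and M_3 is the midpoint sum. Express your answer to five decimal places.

-9.76389

R_3 ≈ -78.8009259.
M_3 ≈ -69.0370370.
R_3 − M_3 ≈ -9.76389.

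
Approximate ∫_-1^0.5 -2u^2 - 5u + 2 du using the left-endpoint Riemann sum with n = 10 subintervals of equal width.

4.56375

Δu = (0.5 − (-1))/10 = 0.15.
Left endpoints: -1, -0.85, -0.7, -0.55, -0.4, -0.25, -0.1, 0.05, 0.2, 0.35.
f(-1) = 5, f(-0.85) = 4.805, f(-0.7) = 4.52, f(-0.55) = 4.145, f(-0.4) = 3.68, f(-0.25) = 3.125, f(-0.1) = 2.48, f(0.05) = 1.745, f(0.2) = 0.92, f(0.35) = 0.005.
Sum = Δu · [f(-1) + f(-0.85) + f(-0.7) + ...].
Sum = 4.56375.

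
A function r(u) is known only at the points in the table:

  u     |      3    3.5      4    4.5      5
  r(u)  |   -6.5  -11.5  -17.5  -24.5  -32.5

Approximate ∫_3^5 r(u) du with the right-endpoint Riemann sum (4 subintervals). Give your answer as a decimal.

Δu = 0.5.
Sum = 0.5·[(-11.5) + (-17.5) + (-24.5) + (-32.5)] = -43.

-43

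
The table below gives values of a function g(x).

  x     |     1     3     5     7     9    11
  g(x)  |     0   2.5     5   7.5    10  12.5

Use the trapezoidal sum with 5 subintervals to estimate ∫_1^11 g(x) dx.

62.5

Δx = 2.
T_5 = (2/2)·[0 + 2·2.5 + 2·5 + 2·7.5 + 2·10 + 12.5] = 62.5.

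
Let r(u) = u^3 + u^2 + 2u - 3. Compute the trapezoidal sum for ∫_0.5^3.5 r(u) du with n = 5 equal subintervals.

Δu = (3.5 − 0.5)/5 = 0.6.
r(0.5) = -1.625, r(1.1) = 1.741, r(1.7) = 8.203, r(2.3) = 19.057, r(2.9) = 35.599, r(3.5) = 59.125.
T_5 = (Δu/2)·[r(u_0) + 2r(u_1) + ... + 2r(u_{4}) + r(u_5)].
Sum = 56.01.

56.01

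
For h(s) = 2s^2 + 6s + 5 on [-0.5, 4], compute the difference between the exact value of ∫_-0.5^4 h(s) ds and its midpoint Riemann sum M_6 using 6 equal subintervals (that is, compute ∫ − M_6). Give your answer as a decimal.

0.421875

Exact integral: ∫_-0.5^4 h(s) ds = 112.5.
M_6 = 112.078125.
Error = 112.5 − 112.078125 = 0.421875.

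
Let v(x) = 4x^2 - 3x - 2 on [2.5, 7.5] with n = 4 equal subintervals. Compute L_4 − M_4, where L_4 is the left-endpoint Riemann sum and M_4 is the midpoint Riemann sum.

L_4 = 346.25.
M_4 = 454.0625.
L_4 − M_4 = -107.8125.

-107.8125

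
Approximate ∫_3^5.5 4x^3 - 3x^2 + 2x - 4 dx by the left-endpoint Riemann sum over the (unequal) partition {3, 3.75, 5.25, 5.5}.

Subinterval widths: 0.75, 1.5, 0.25.
Left endpoints: 3, 3.75, 5.25.
f(3) = 83, f(3.75) = 172.25, f(5.25) = 502.625.
Sum = Σ Δx_i · f(x_i).
Sum = 446.28125.

446.28125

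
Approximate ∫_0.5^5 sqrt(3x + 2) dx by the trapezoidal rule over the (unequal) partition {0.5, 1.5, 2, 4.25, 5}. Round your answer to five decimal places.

14.04366

Subinterval widths: 1, 0.5, 2.25, 0.75.
f(0.5) ≈ 1.87083, f(1.5) ≈ 2.54951, f(2) ≈ 2.82843, f(4.25) ≈ 3.84057, f(5) ≈ 4.12311.
On each subinterval the trapezoid contributes (Δx_i/2)·[f(x_{i-1}) + f(x_i)].
Sum ≈ 14.04366.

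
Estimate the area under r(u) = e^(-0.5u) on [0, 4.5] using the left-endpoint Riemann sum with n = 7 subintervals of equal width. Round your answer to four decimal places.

2.0921

Δu = (4.5 − 0)/7 = 9/14.
Left endpoints: 0, 9/14, 9/7, 27/14, 18/7, 45/14, 27/7.
r(0) ≈ 1.0000, r(9/14) ≈ 0.7251, r(9/7) ≈ 0.5258, r(27/14) ≈ 0.3813, r(18/7) ≈ 0.2765, r(45/14) ≈ 0.2005, r(27/7) ≈ 0.1454.
Sum = Δu · [r(0) + r(9/14) + r(9/7) + ...].
Sum ≈ 2.0921.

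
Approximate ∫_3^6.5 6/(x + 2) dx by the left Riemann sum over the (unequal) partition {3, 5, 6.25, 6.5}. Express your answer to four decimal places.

Subinterval widths: 2, 1.25, 0.25.
Left endpoints: 3, 5, 6.25.
f(3) = 1.2, f(5) = 6/7, f(6.25) = 8/11.
Sum = Σ Δx_i · f(x_i).
Sum ≈ 3.6532.

3.6532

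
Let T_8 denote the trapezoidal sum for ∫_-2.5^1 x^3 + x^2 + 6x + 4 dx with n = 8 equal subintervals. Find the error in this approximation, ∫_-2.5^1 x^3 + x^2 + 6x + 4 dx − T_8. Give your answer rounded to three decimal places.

Exact integral: ∫_-2.5^1 f(x) dx ≈ -5.72396.
T_8 ≈ -5.86353.
Error ≈ -5.72396 − (-5.86353) ≈ 0.140.

0.140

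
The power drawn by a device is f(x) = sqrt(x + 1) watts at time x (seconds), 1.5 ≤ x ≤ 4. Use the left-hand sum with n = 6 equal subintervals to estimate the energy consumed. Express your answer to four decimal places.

Δx = (4 − 1.5)/6 = 5/12.
Left endpoints: 1.5, 23/12, 7/3, 2.75, 19/6, 43/12.
f(1.5) ≈ 1.5811, f(23/12) ≈ 1.7078, f(7/3) ≈ 1.8257, f(2.75) ≈ 1.9365, f(19/6) ≈ 2.0412, f(43/12) ≈ 2.1409.
Sum = Δx · [f(1.5) + f(23/12) + f(7/3) + ...].
Sum ≈ 4.6805.

4.6805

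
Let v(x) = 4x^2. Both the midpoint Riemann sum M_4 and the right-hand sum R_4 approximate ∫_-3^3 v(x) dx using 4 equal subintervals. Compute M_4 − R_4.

-13.5

M_4 = 67.5.
R_4 = 81.
M_4 − R_4 = -13.5.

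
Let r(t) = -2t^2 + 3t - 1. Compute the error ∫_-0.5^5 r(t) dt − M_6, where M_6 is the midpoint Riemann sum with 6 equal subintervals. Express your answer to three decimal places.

Exact integral: ∫_-0.5^5 r(t) dt ≈ -51.79167.
M_6 ≈ -51.02141.
Error ≈ -51.79167 − (-51.02141) ≈ -0.770.

-0.770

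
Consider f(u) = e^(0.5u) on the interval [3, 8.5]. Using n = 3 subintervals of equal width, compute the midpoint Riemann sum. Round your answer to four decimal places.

Δu = (8.5 − 3)/3 = 11/6.
Midpoints: 47/12, 5.75, 91/12.
f(47/12) ≈ 7.0875, f(5.75) ≈ 17.7254, f(91/12) ≈ 44.3302.
Sum = Δu · [f(47/12) + f(5.75) + f(91/12)].
Sum ≈ 126.7624.

126.7624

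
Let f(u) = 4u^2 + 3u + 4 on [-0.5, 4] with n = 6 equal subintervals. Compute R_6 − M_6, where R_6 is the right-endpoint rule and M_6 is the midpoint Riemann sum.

R_6 = 157.5.
M_6 = 126.28125.
R_6 − M_6 = 31.21875.

31.21875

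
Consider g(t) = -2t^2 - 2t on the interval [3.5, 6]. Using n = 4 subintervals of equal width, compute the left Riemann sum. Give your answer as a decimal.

Δt = (6 − 3.5)/4 = 0.625.
Left endpoints: 3.5, 4.125, 4.75, 5.375.
g(3.5) = -31.5, g(4.125) = -42.28125, g(4.75) = -54.625, g(5.375) = -68.53125.
Sum = Δt · [g(3.5) + g(4.125) + g(4.75) + g(5.375)].
Sum = -123.0859375.

-123.0859375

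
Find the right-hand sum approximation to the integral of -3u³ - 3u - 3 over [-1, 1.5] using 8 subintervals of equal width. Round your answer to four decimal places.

Δu = (1.5 − (-1))/8 = 0.3125.
Right endpoints: -0.6875, -0.375, -0.0625, 0.25, 0.5625, 0.875, 1.1875, 1.5.
f(-0.6875) = 153/4096, f(-0.375) = -879/512, f(-0.0625) = -11517/4096, f(0.25) = -3.796875, f(0.5625) = -21387/4096, f(0.875) = -3909/512, f(1.1875) = -47457/4096, f(1.5) = -17.625.
Sum = Δu · [f(-0.6875) + f(-0.375) + f(-0.0625) + ...].
Sum ≈ -15.7361.

-15.7361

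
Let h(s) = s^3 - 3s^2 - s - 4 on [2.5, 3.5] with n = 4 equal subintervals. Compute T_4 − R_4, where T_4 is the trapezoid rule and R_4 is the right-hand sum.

T_4 = -6.4375.
R_4 = -5.40625.
T_4 − R_4 = -1.03125.

-1.03125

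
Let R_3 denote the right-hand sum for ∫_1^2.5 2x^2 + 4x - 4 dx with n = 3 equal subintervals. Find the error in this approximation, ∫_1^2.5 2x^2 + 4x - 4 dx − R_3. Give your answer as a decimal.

Exact integral: ∫_1^2.5 f(x) dx = 14.25.
R_3 = 18.5.
Error = 14.25 − 18.5 = -4.25.

-4.25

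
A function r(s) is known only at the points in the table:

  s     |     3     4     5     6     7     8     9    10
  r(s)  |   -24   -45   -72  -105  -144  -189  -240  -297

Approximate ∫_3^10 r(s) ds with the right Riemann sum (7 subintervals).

Δs = 1.
Sum = 1·[(-45) + (-72) + (-105) + (-144) + (-189) + (-240) + (-297)] = -1092.

-1092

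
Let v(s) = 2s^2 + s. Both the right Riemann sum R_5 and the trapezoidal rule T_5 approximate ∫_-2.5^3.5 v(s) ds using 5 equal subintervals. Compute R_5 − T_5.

R_5 = 55.68.
T_5 = 44.88.
R_5 − T_5 = 10.8.

10.8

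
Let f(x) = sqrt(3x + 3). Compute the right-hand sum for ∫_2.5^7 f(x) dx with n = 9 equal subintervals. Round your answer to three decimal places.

18.978

Δx = (7 − 2.5)/9 = 0.5.
Right endpoints: 3, 3.5, 4, 4.5, 5, 5.5, 6, 6.5, 7.
f(3) ≈ 3.464, f(3.5) ≈ 3.674, f(4) ≈ 3.873, f(4.5) ≈ 4.062, f(5) ≈ 4.243, f(5.5) ≈ 4.416, f(6) ≈ 4.583, f(6.5) ≈ 4.743, f(7) ≈ 4.899.
Sum = Δx · [f(3) + f(3.5) + f(4) + ...].
Sum ≈ 18.978.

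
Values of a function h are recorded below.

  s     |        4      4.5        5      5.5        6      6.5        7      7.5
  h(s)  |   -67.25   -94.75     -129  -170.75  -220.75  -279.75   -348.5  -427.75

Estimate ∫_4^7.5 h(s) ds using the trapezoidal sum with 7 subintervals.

Δs = 0.5.
T_7 = (0.5/2)·[(-67.25) + 2·(-94.75) + 2·(-129) + 2·(-170.75) + 2·(-220.75) + 2·(-279.75) + 2·(-348.5) + (-427.75)] = -745.5.

-745.5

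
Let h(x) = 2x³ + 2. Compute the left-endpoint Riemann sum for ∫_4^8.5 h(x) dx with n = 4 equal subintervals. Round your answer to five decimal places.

1907.73633

Δx = (8.5 − 4)/4 = 1.125.
Left endpoints: 4, 5.125, 6.25, 7.375.
h(4) = 130, h(5.125) = 271.22265625, h(6.25) = 490.28125, h(7.375) = 804.26171875.
Sum = Δx · [h(4) + h(5.125) + h(6.25) + h(7.375)].
Sum ≈ 1907.73633.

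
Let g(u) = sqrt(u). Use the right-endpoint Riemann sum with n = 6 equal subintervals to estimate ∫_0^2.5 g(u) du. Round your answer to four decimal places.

2.9133

Δu = (2.5 − 0)/6 = 5/12.
Right endpoints: 5/12, 5/6, 1.25, 5/3, 25/12, 2.5.
g(5/12) ≈ 0.6455, g(5/6) ≈ 0.9129, g(1.25) ≈ 1.1180, g(5/3) ≈ 1.2910, g(25/12) ≈ 1.4434, g(2.5) ≈ 1.5811.
Sum = Δu · [g(5/12) + g(5/6) + g(1.25) + ...].
Sum ≈ 2.9133.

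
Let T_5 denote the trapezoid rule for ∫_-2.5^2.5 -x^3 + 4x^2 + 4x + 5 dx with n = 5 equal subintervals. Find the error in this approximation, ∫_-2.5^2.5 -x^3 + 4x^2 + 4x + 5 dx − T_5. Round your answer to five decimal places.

-3.33333

Exact integral: ∫_-2.5^2.5 f(x) dx ≈ 66.6666667.
T_5 = 70.
Error ≈ 66.6666667 − 70 ≈ -3.33333.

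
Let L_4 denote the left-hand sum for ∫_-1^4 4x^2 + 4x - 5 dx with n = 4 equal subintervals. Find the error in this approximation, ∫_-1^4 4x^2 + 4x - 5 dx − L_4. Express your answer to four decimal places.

Exact integral: ∫_-1^4 f(x) dx ≈ 91.666667.
L_4 = 46.875.
Error ≈ 91.666667 − 46.875 ≈ 44.7917.

44.7917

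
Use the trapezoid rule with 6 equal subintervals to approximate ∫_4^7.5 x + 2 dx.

27.125

Δx = (7.5 − 4)/6 = 7/12.
f(4) = 6, f(55/12) = 79/12, f(31/6) = 43/6, f(5.75) = 7.75, f(19/3) = 25/3, f(83/12) = 107/12, f(7.5) = 9.5.
T_6 = (Δx/2)·[f(x_0) + 2f(x_1) + ... + 2f(x_{5}) + f(x_6)].
Sum = 27.125.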